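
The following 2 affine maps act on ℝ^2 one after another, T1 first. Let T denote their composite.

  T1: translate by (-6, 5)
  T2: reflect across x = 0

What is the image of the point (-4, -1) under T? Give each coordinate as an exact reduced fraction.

T(p) = (10, 4)

T1 translate by (-6, 5): (-4, -1) → (-10, 4)
T2 reflect across x = 0: (-10, 4) → (10, 4)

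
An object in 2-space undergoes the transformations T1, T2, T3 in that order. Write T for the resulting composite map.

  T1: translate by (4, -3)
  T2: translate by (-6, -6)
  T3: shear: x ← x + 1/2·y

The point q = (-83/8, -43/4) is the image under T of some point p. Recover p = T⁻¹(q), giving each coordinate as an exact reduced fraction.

p = (-3, -7/4)

T1 = [1 0 4; 0 1 -3; 0 0 1]
T2·T1 = [1 0 -2; 0 1 -9; 0 0 1]
T3·…·T1 = [1 1/2 -13/2; 0 1 -9; 0 0 1]
det M = 1; M⁻¹ = [1 -1/2 2; 0 1 9; 0 0 1]
M⁻¹ · (-83/8, -43/4)ᵀ = (-3, -7/4)ᵀ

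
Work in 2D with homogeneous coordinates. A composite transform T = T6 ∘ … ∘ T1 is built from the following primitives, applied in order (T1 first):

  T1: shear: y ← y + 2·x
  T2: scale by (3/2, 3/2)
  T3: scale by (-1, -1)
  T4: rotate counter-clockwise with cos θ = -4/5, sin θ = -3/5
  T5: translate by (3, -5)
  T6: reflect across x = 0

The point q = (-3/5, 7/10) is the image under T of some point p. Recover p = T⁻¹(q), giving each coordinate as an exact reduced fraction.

T1 = [1 0 0; 2 1 0; 0 0 1]
T2·T1 = [3/2 0 0; 3 3/2 0; 0 0 1]
T3·…·T1 = [-3/2 0 0; -3 -3/2 0; 0 0 1]
T4·…·T1 = [-3/5 -9/10 0; 33/10 6/5 0; 0 0 1]
T5·…·T1 = [-3/5 -9/10 3; 33/10 6/5 -5; 0 0 1]
T6·…·T1 = [3/5 9/10 -3; 33/10 6/5 -5; 0 0 1]
det M = -9/4; M⁻¹ = [-8/15 2/5 2/5; 22/15 -4/15 46/15; 0 0 1]
M⁻¹ · (-3/5, 7/10)ᵀ = (1, 2)ᵀ

p = (1, 2)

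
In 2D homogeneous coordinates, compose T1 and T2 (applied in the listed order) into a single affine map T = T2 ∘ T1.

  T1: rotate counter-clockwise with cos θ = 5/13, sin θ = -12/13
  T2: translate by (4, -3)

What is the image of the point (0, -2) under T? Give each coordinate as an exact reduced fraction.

T(p) = (28/13, -49/13)

T1 rotate counter-clockwise with cos θ = 5/13, sin θ = -12/13: (0, -2) → (-24/13, -10/13)
T2 translate by (4, -3): (-24/13, -10/13) → (28/13, -49/13)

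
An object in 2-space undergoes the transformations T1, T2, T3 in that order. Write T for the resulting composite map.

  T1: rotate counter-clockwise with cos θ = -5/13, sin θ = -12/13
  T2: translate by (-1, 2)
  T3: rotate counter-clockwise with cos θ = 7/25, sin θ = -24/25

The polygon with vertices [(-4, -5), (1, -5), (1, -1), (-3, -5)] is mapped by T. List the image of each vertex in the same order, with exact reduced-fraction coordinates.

image vertices: (401/65, 393/65), (6/5, 33/5), (246/325, 853/325), (1682/325, 2001/325)

T1 rotate counter-clockwise with cos θ = -5/13, sin θ = -12/13: (-4, -5) → (-40/13, 73/13); (1, -5) → (-5, 1); (1, -1) → (-17/13, -7/13); (-3, -5) → (-45/13, 61/13)
T2 translate by (-1, 2): (-40/13, 73/13) → (-53/13, 99/13); (-5, 1) → (-6, 3); (-17/13, -7/13) → (-30/13, 19/13); (-45/13, 61/13) → (-58/13, 87/13)
T3 rotate counter-clockwise with cos θ = 7/25, sin θ = -24/25: (-53/13, 99/13) → (401/65, 393/65); (-6, 3) → (6/5, 33/5); (-30/13, 19/13) → (246/325, 853/325); (-58/13, 87/13) → (1682/325, 2001/325)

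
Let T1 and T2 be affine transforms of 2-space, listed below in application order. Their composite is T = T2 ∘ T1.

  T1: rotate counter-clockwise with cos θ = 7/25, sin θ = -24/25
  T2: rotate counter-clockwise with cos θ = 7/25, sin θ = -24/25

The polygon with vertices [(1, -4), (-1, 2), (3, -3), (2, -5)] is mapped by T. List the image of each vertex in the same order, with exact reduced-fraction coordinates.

T1 rotate counter-clockwise with cos θ = 7/25, sin θ = -24/25: (1, -4) → (-89/25, -52/25); (-1, 2) → (41/25, 38/25); (3, -3) → (-51/25, -93/25); (2, -5) → (-106/25, -83/25)
T2 rotate counter-clockwise with cos θ = 7/25, sin θ = -24/25: (-89/25, -52/25) → (-1871/625, 1772/625); (41/25, 38/25) → (1199/625, -718/625); (-51/25, -93/25) → (-2589/625, 573/625); (-106/25, -83/25) → (-2734/625, 1963/625)

image vertices: (-1871/625, 1772/625), (1199/625, -718/625), (-2589/625, 573/625), (-2734/625, 1963/625)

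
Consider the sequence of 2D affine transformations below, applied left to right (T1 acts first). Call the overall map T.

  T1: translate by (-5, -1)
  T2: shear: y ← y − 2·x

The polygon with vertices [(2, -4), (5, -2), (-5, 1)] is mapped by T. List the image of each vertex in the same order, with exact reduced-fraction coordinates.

image vertices: (-3, 1), (0, -3), (-10, 20)

T1 translate by (-5, -1): (2, -4) → (-3, -5); (5, -2) → (0, -3); (-5, 1) → (-10, 0)
T2 shear: y ← y − 2·x: (-3, -5) → (-3, 1); (0, -3) → (0, -3); (-10, 0) → (-10, 20)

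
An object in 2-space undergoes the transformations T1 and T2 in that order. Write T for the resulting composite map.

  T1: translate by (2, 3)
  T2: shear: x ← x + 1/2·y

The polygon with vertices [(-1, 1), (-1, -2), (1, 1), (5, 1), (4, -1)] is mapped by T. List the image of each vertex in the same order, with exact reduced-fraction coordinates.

T1 translate by (2, 3): (-1, 1) → (1, 4); (-1, -2) → (1, 1); (1, 1) → (3, 4); (5, 1) → (7, 4); (4, -1) → (6, 2)
T2 shear: x ← x + 1/2·y: (1, 4) → (3, 4); (1, 1) → (3/2, 1); (3, 4) → (5, 4); (7, 4) → (9, 4); (6, 2) → (7, 2)

image vertices: (3, 4), (3/2, 1), (5, 4), (9, 4), (7, 2)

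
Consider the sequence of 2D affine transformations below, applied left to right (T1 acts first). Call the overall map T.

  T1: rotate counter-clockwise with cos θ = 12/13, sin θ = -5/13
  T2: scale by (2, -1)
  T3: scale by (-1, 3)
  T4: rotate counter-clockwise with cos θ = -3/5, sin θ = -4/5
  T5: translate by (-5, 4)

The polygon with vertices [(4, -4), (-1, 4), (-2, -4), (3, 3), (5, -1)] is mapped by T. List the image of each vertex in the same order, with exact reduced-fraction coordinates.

image vertices: (659/65, -128/65), (-913/65, 801/65), (-133/65, -434/65), (-271/65, 857/65), (449/65, 367/65)

T1 rotate counter-clockwise with cos θ = 12/13, sin θ = -5/13: (4, -4) → (28/13, -68/13); (-1, 4) → (8/13, 53/13); (-2, -4) → (-44/13, -38/13); (3, 3) → (51/13, 21/13); (5, -1) → (55/13, -37/13)
T2 scale by (2, -1): (28/13, -68/13) → (56/13, 68/13); (8/13, 53/13) → (16/13, -53/13); (-44/13, -38/13) → (-88/13, 38/13); (51/13, 21/13) → (102/13, -21/13); (55/13, -37/13) → (110/13, 37/13)
T3 scale by (-1, 3): (56/13, 68/13) → (-56/13, 204/13); (16/13, -53/13) → (-16/13, -159/13); (-88/13, 38/13) → (88/13, 114/13); (102/13, -21/13) → (-102/13, -63/13); (110/13, 37/13) → (-110/13, 111/13)
T4 rotate counter-clockwise with cos θ = -3/5, sin θ = -4/5: (-56/13, 204/13) → (984/65, -388/65); (-16/13, -159/13) → (-588/65, 541/65); (88/13, 114/13) → (192/65, -694/65); (-102/13, -63/13) → (54/65, 597/65); (-110/13, 111/13) → (774/65, 107/65)
T5 translate by (-5, 4): (984/65, -388/65) → (659/65, -128/65); (-588/65, 541/65) → (-913/65, 801/65); (192/65, -694/65) → (-133/65, -434/65); (54/65, 597/65) → (-271/65, 857/65); (774/65, 107/65) → (449/65, 367/65)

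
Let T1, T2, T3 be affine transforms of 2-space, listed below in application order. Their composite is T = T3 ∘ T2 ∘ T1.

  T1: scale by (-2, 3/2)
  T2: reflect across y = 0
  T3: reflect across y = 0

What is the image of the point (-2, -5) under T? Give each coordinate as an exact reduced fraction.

T1 scale by (-2, 3/2): (-2, -5) → (4, -15/2)
T2 reflect across y = 0: (4, -15/2) → (4, 15/2)
T3 reflect across y = 0: (4, 15/2) → (4, -15/2)

T(p) = (4, -15/2)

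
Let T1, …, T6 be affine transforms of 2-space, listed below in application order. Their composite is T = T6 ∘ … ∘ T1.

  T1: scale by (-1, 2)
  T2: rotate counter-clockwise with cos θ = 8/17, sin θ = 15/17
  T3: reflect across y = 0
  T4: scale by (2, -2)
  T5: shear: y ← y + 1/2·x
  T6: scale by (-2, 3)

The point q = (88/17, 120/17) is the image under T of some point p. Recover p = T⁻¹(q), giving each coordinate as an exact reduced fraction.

p = (-1, 1)

T1 = [-1 0 0; 0 2 0; 0 0 1]
T2·T1 = [-8/17 -30/17 0; -15/17 16/17 0; 0 0 1]
T3·…·T1 = [-8/17 -30/17 0; 15/17 -16/17 0; 0 0 1]
T4·…·T1 = [-16/17 -60/17 0; -30/17 32/17 0; 0 0 1]
T5·…·T1 = [-16/17 -60/17 0; -38/17 2/17 0; 0 0 1]
T6·…·T1 = [32/17 120/17 0; -114/17 6/17 0; 0 0 1]
det M = 48; M⁻¹ = [1/136 -5/34 0; 19/136 2/51 0; 0 0 1]
M⁻¹ · (88/17, 120/17)ᵀ = (-1, 1)ᵀ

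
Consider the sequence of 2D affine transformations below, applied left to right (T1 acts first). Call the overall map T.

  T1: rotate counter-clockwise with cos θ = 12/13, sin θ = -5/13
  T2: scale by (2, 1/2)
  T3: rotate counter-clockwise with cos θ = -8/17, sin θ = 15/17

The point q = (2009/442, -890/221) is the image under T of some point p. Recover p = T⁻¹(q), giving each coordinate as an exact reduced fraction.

p = (-1, -5)

T1 = [12/13 5/13 0; -5/13 12/13 0; 0 0 1]
T2·T1 = [24/13 10/13 0; -5/26 6/13 0; 0 0 1]
T3·…·T1 = [-309/442 -10/13 0; 380/221 6/13 0; 0 0 1]
det M = 1; M⁻¹ = [6/13 10/13 0; -380/221 -309/442 0; 0 0 1]
M⁻¹ · (2009/442, -890/221)ᵀ = (-1, -5)ᵀ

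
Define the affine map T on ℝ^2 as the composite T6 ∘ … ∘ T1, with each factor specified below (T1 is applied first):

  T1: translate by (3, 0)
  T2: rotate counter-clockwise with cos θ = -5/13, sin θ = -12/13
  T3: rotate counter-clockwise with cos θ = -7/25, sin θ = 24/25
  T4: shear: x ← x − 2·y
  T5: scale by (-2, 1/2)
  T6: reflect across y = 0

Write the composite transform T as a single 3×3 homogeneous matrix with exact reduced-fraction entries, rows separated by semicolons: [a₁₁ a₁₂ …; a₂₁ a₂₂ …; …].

T = [-158/65 244/65 -474/65; 18/325 -323/650 54/325; 0 0 1]

T1 = [1 0 3; 0 1 0; 0 0 1]
T2·T1 = [-5/13 12/13 -15/13; -12/13 -5/13 -36/13; 0 0 1]
T3·…·T1 = [323/325 36/325 969/325; -36/325 323/325 -108/325; 0 0 1]
T4·…·T1 = [79/65 -122/65 237/65; -36/325 323/325 -108/325; 0 0 1]
T5·…·T1 = [-158/65 244/65 -474/65; -18/325 323/650 -54/325; 0 0 1]
T6·…·T1 = [-158/65 244/65 -474/65; 18/325 -323/650 54/325; 0 0 1]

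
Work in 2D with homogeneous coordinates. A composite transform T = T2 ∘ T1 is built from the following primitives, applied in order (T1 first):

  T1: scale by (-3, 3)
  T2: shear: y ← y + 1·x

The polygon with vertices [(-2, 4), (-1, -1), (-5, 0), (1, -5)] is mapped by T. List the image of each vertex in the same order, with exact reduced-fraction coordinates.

T1 scale by (-3, 3): (-2, 4) → (6, 12); (-1, -1) → (3, -3); (-5, 0) → (15, 0); (1, -5) → (-3, -15)
T2 shear: y ← y + 1·x: (6, 12) → (6, 18); (3, -3) → (3, 0); (15, 0) → (15, 15); (-3, -15) → (-3, -18)

image vertices: (6, 18), (3, 0), (15, 15), (-3, -18)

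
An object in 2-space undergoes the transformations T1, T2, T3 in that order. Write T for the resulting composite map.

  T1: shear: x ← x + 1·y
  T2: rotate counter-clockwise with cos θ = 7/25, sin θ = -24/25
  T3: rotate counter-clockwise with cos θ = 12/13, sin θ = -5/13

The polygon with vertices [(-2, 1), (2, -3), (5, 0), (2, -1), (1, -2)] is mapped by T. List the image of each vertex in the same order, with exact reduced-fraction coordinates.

image vertices: (359/325, 287/325), (-933/325, 431/325), (-36/65, -323/65), (-359/325, -287/325), (-122/65, 79/65)

T1 shear: x ← x + 1·y: (-2, 1) → (-1, 1); (2, -3) → (-1, -3); (5, 0) → (5, 0); (2, -1) → (1, -1); (1, -2) → (-1, -2)
T2 rotate counter-clockwise with cos θ = 7/25, sin θ = -24/25: (-1, 1) → (17/25, 31/25); (-1, -3) → (-79/25, 3/25); (5, 0) → (7/5, -24/5); (1, -1) → (-17/25, -31/25); (-1, -2) → (-11/5, 2/5)
T3 rotate counter-clockwise with cos θ = 12/13, sin θ = -5/13: (17/25, 31/25) → (359/325, 287/325); (-79/25, 3/25) → (-933/325, 431/325); (7/5, -24/5) → (-36/65, -323/65); (-17/25, -31/25) → (-359/325, -287/325); (-11/5, 2/5) → (-122/65, 79/65)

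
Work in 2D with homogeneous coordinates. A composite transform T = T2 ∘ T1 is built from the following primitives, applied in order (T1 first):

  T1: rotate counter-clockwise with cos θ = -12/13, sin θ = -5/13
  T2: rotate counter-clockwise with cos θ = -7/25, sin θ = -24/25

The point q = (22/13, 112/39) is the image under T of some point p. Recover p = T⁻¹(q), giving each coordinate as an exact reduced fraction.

p = (8/3, -2)

T1 = [-12/13 5/13 0; -5/13 -12/13 0; 0 0 1]
T2·T1 = [-36/325 -323/325 0; 323/325 -36/325 0; 0 0 1]
det M = 1; M⁻¹ = [-36/325 323/325 0; -323/325 -36/325 0; 0 0 1]
M⁻¹ · (22/13, 112/39)ᵀ = (8/3, -2)ᵀ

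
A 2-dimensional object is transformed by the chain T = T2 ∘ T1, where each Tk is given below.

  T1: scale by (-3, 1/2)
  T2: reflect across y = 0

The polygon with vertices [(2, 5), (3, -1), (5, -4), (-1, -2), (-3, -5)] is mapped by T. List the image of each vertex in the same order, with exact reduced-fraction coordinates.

image vertices: (-6, -5/2), (-9, 1/2), (-15, 2), (3, 1), (9, 5/2)

T1 scale by (-3, 1/2): (2, 5) → (-6, 5/2); (3, -1) → (-9, -1/2); (5, -4) → (-15, -2); (-1, -2) → (3, -1); (-3, -5) → (9, -5/2)
T2 reflect across y = 0: (-6, 5/2) → (-6, -5/2); (-9, -1/2) → (-9, 1/2); (-15, -2) → (-15, 2); (3, -1) → (3, 1); (9, -5/2) → (9, 5/2)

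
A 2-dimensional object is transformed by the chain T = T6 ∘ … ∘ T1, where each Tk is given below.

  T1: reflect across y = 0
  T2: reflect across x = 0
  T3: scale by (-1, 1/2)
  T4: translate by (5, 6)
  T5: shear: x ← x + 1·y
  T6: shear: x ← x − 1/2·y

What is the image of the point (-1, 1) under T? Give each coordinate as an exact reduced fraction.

T(p) = (27/4, 11/2)

T1 reflect across y = 0: (-1, 1) → (-1, -1)
T2 reflect across x = 0: (-1, -1) → (1, -1)
T3 scale by (-1, 1/2): (1, -1) → (-1, -1/2)
T4 translate by (5, 6): (-1, -1/2) → (4, 11/2)
T5 shear: x ← x + 1·y: (4, 11/2) → (19/2, 11/2)
T6 shear: x ← x − 1/2·y: (19/2, 11/2) → (27/4, 11/2)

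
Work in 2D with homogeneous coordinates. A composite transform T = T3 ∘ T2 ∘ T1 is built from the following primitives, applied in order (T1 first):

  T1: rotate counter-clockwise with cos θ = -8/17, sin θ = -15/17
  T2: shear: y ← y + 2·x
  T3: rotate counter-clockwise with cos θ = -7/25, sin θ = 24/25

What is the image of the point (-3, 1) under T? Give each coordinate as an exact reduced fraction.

T1 rotate counter-clockwise with cos θ = -8/17, sin θ = -15/17: (-3, 1) → (39/17, 37/17)
T2 shear: y ← y + 2·x: (39/17, 37/17) → (39/17, 115/17)
T3 rotate counter-clockwise with cos θ = -7/25, sin θ = 24/25: (39/17, 115/17) → (-3033/425, 131/425)

T(p) = (-3033/425, 131/425)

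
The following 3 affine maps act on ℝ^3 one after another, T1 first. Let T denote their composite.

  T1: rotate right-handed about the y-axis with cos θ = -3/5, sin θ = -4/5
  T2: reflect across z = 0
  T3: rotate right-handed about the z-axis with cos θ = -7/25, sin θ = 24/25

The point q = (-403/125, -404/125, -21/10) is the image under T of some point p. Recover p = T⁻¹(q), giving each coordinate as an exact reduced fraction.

p = (3, 4, 1/2)

T1 = [-3/5 0 -4/5 0; 0 1 0 0; 4/5 0 -3/5 0; 0 0 0 1]
T2·T1 = [-3/5 0 -4/5 0; 0 1 0 0; -4/5 0 3/5 0; 0 0 0 1]
T3·…·T1 = [21/125 -24/25 28/125 0; -72/125 -7/25 -96/125 0; -4/5 0 3/5 0; 0 0 0 1]
det M = -1; M⁻¹ = [21/125 -72/125 -4/5 0; -24/25 -7/25 0 0; 28/125 -96/125 3/5 0; 0 0 0 1]
M⁻¹ · (-403/125, -404/125, -21/10)ᵀ = (3, 4, 1/2)ᵀ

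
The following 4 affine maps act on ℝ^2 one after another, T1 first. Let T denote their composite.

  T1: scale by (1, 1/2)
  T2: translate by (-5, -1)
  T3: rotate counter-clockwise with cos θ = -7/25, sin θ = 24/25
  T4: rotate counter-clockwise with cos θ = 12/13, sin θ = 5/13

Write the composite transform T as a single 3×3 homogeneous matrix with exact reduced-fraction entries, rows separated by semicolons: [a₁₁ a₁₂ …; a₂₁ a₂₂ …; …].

T = [-204/325 -253/650 1273/325; 253/325 -102/325 -1061/325; 0 0 1]

T1 = [1 0 0; 0 1/2 0; 0 0 1]
T2·T1 = [1 0 -5; 0 1/2 -1; 0 0 1]
T3·…·T1 = [-7/25 -12/25 59/25; 24/25 -7/50 -113/25; 0 0 1]
T4·…·T1 = [-204/325 -253/650 1273/325; 253/325 -102/325 -1061/325; 0 0 1]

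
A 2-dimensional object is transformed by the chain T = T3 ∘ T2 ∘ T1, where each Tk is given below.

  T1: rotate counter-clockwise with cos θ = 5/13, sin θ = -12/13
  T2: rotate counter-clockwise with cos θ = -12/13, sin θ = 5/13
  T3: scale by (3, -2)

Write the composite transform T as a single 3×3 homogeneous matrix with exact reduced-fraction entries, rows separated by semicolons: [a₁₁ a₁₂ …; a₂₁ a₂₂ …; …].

T1 = [5/13 12/13 0; -12/13 5/13 0; 0 0 1]
T2·T1 = [0 -1 0; 1 0 0; 0 0 1]
T3·…·T1 = [0 -3 0; -2 0 0; 0 0 1]

T = [0 -3 0; -2 0 0; 0 0 1]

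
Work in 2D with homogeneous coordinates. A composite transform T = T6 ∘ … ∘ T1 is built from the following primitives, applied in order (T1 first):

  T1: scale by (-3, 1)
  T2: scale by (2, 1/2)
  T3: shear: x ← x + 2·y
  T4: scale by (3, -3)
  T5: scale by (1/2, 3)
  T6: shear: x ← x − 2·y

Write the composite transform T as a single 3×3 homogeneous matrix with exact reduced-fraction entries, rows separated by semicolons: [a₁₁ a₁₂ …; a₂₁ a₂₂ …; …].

T1 = [-3 0 0; 0 1 0; 0 0 1]
T2·T1 = [-6 0 0; 0 1/2 0; 0 0 1]
T3·…·T1 = [-6 1 0; 0 1/2 0; 0 0 1]
T4·…·T1 = [-18 3 0; 0 -3/2 0; 0 0 1]
T5·…·T1 = [-9 3/2 0; 0 -9/2 0; 0 0 1]
T6·…·T1 = [-9 21/2 0; 0 -9/2 0; 0 0 1]

T = [-9 21/2 0; 0 -9/2 0; 0 0 1]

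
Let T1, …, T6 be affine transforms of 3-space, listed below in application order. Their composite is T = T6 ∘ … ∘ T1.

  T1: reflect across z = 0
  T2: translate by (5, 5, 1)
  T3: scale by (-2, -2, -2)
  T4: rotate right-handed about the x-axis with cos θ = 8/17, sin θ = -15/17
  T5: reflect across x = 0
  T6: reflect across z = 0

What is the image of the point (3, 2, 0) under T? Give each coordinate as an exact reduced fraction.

T1 reflect across z = 0: (3, 2, 0) → (3, 2, 0)
T2 translate by (5, 5, 1): (3, 2, 0) → (8, 7, 1)
T3 scale by (-2, -2, -2): (8, 7, 1) → (-16, -14, -2)
T4 rotate right-handed about the x-axis with cos θ = 8/17, sin θ = -15/17: (-16, -14, -2) → (-16, -142/17, 194/17)
T5 reflect across x = 0: (-16, -142/17, 194/17) → (16, -142/17, 194/17)
T6 reflect across z = 0: (16, -142/17, 194/17) → (16, -142/17, -194/17)

T(p) = (16, -142/17, -194/17)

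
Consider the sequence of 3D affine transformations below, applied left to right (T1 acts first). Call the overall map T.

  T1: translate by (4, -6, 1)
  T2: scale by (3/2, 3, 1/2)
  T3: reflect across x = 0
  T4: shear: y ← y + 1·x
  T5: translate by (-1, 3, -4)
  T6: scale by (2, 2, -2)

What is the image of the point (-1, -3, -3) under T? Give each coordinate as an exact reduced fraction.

T(p) = (-11, -57, 10)

T1 translate by (4, -6, 1): (-1, -3, -3) → (3, -9, -2)
T2 scale by (3/2, 3, 1/2): (3, -9, -2) → (9/2, -27, -1)
T3 reflect across x = 0: (9/2, -27, -1) → (-9/2, -27, -1)
T4 shear: y ← y + 1·x: (-9/2, -27, -1) → (-9/2, -63/2, -1)
T5 translate by (-1, 3, -4): (-9/2, -63/2, -1) → (-11/2, -57/2, -5)
T6 scale by (2, 2, -2): (-11/2, -57/2, -5) → (-11, -57, 10)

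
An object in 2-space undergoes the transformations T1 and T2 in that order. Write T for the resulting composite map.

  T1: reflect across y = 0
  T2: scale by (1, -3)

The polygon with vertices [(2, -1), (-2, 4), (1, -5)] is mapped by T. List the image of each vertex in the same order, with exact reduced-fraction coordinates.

image vertices: (2, -3), (-2, 12), (1, -15)

T1 reflect across y = 0: (2, -1) → (2, 1); (-2, 4) → (-2, -4); (1, -5) → (1, 5)
T2 scale by (1, -3): (2, 1) → (2, -3); (-2, -4) → (-2, 12); (1, 5) → (1, -15)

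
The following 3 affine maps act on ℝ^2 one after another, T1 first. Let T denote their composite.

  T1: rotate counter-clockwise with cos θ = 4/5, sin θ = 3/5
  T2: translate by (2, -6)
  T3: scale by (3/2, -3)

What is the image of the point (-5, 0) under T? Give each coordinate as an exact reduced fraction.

T(p) = (-3, 27)

T1 rotate counter-clockwise with cos θ = 4/5, sin θ = 3/5: (-5, 0) → (-4, -3)
T2 translate by (2, -6): (-4, -3) → (-2, -9)
T3 scale by (3/2, -3): (-2, -9) → (-3, 27)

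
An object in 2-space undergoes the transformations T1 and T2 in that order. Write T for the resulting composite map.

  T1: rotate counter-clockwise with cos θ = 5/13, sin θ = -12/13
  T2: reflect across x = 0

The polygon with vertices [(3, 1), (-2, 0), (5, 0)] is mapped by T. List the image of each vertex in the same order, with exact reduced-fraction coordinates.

T1 rotate counter-clockwise with cos θ = 5/13, sin θ = -12/13: (3, 1) → (27/13, -31/13); (-2, 0) → (-10/13, 24/13); (5, 0) → (25/13, -60/13)
T2 reflect across x = 0: (27/13, -31/13) → (-27/13, -31/13); (-10/13, 24/13) → (10/13, 24/13); (25/13, -60/13) → (-25/13, -60/13)

image vertices: (-27/13, -31/13), (10/13, 24/13), (-25/13, -60/13)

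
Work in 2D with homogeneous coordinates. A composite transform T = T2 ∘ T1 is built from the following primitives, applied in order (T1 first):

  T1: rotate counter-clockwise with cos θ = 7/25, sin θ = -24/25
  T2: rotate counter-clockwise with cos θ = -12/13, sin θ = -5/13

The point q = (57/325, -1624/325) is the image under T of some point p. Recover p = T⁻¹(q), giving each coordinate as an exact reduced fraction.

T1 = [7/25 24/25 0; -24/25 7/25 0; 0 0 1]
T2·T1 = [-204/325 -253/325 0; 253/325 -204/325 0; 0 0 1]
det M = 1; M⁻¹ = [-204/325 253/325 0; -253/325 -204/325 0; 0 0 1]
M⁻¹ · (57/325, -1624/325)ᵀ = (-4, 3)ᵀ

p = (-4, 3)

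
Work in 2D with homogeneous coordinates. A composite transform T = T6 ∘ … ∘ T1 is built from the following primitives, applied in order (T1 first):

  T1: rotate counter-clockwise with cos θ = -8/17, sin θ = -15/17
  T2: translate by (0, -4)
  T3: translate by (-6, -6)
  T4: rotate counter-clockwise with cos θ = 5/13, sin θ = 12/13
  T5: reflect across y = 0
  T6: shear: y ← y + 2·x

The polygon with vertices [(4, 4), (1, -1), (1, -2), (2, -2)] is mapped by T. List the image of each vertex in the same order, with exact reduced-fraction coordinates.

image vertices: (2774/221, 7746/221), (1499/221, 5383/221), (1328/221, 5181/221), (1468/221, 5632/221)

T1 rotate counter-clockwise with cos θ = -8/17, sin θ = -15/17: (4, 4) → (28/17, -92/17); (1, -1) → (-23/17, -7/17); (1, -2) → (-38/17, 1/17); (2, -2) → (-46/17, -14/17)
T2 translate by (0, -4): (28/17, -92/17) → (28/17, -160/17); (-23/17, -7/17) → (-23/17, -75/17); (-38/17, 1/17) → (-38/17, -67/17); (-46/17, -14/17) → (-46/17, -82/17)
T3 translate by (-6, -6): (28/17, -160/17) → (-74/17, -262/17); (-23/17, -75/17) → (-125/17, -177/17); (-38/17, -67/17) → (-140/17, -169/17); (-46/17, -82/17) → (-148/17, -184/17)
T4 rotate counter-clockwise with cos θ = 5/13, sin θ = 12/13: (-74/17, -262/17) → (2774/221, -2198/221); (-125/17, -177/17) → (1499/221, -2385/221); (-140/17, -169/17) → (1328/221, -2525/221); (-148/17, -184/17) → (1468/221, -2696/221)
T5 reflect across y = 0: (2774/221, -2198/221) → (2774/221, 2198/221); (1499/221, -2385/221) → (1499/221, 2385/221); (1328/221, -2525/221) → (1328/221, 2525/221); (1468/221, -2696/221) → (1468/221, 2696/221)
T6 shear: y ← y + 2·x: (2774/221, 2198/221) → (2774/221, 7746/221); (1499/221, 2385/221) → (1499/221, 5383/221); (1328/221, 2525/221) → (1328/221, 5181/221); (1468/221, 2696/221) → (1468/221, 5632/221)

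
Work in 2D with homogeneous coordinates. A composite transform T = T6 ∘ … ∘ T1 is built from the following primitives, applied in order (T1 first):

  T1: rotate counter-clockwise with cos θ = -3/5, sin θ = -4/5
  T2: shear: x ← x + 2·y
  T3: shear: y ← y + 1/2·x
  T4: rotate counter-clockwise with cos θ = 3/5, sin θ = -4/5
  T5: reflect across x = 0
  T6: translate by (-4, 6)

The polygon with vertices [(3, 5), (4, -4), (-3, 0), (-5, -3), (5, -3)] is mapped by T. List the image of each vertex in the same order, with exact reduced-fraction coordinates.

image vertices: (223/25, 353/50), (96/25, 228/25), (-313/25, 207/50), (-521/25, 169/50), (189/25, 479/50)

T1 rotate counter-clockwise with cos θ = -3/5, sin θ = -4/5: (3, 5) → (11/5, -27/5); (4, -4) → (-28/5, -4/5); (-3, 0) → (9/5, 12/5); (-5, -3) → (3/5, 29/5); (5, -3) → (-27/5, -11/5)
T2 shear: x ← x + 2·y: (11/5, -27/5) → (-43/5, -27/5); (-28/5, -4/5) → (-36/5, -4/5); (9/5, 12/5) → (33/5, 12/5); (3/5, 29/5) → (61/5, 29/5); (-27/5, -11/5) → (-49/5, -11/5)
T3 shear: y ← y + 1/2·x: (-43/5, -27/5) → (-43/5, -97/10); (-36/5, -4/5) → (-36/5, -22/5); (33/5, 12/5) → (33/5, 57/10); (61/5, 29/5) → (61/5, 119/10); (-49/5, -11/5) → (-49/5, -71/10)
T4 rotate counter-clockwise with cos θ = 3/5, sin θ = -4/5: (-43/5, -97/10) → (-323/25, 53/50); (-36/5, -22/5) → (-196/25, 78/25); (33/5, 57/10) → (213/25, -93/50); (61/5, 119/10) → (421/25, -131/50); (-49/5, -71/10) → (-289/25, 179/50)
T5 reflect across x = 0: (-323/25, 53/50) → (323/25, 53/50); (-196/25, 78/25) → (196/25, 78/25); (213/25, -93/50) → (-213/25, -93/50); (421/25, -131/50) → (-421/25, -131/50); (-289/25, 179/50) → (289/25, 179/50)
T6 translate by (-4, 6): (323/25, 53/50) → (223/25, 353/50); (196/25, 78/25) → (96/25, 228/25); (-213/25, -93/50) → (-313/25, 207/50); (-421/25, -131/50) → (-521/25, 169/50); (289/25, 179/50) → (189/25, 479/50)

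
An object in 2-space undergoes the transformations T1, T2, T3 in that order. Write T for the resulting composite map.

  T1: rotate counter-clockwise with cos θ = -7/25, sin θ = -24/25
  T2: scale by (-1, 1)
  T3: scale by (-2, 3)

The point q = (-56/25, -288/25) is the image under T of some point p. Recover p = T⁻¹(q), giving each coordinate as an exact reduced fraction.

p = (4, 0)

T1 = [-7/25 24/25 0; -24/25 -7/25 0; 0 0 1]
T2·T1 = [7/25 -24/25 0; -24/25 -7/25 0; 0 0 1]
T3·…·T1 = [-14/25 48/25 0; -72/25 -21/25 0; 0 0 1]
det M = 6; M⁻¹ = [-7/50 -8/25 0; 12/25 -7/75 0; 0 0 1]
M⁻¹ · (-56/25, -288/25)ᵀ = (4, 0)ᵀ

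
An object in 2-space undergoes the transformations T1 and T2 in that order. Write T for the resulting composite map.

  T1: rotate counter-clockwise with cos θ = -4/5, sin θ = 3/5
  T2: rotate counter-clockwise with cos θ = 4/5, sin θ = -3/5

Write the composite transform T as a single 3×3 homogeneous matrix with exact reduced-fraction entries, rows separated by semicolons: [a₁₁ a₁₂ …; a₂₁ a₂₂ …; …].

T1 = [-4/5 -3/5 0; 3/5 -4/5 0; 0 0 1]
T2·T1 = [-7/25 -24/25 0; 24/25 -7/25 0; 0 0 1]

T = [-7/25 -24/25 0; 24/25 -7/25 0; 0 0 1]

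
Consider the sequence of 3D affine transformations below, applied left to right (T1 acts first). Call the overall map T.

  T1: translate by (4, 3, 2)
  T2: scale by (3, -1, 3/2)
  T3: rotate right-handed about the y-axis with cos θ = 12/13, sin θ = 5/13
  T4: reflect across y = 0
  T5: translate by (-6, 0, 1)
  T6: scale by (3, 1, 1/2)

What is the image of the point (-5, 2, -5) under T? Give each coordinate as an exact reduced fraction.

T(p) = (-63/2, 5, -1)

T1 translate by (4, 3, 2): (-5, 2, -5) → (-1, 5, -3)
T2 scale by (3, -1, 3/2): (-1, 5, -3) → (-3, -5, -9/2)
T3 rotate right-handed about the y-axis with cos θ = 12/13, sin θ = 5/13: (-3, -5, -9/2) → (-9/2, -5, -3)
T4 reflect across y = 0: (-9/2, -5, -3) → (-9/2, 5, -3)
T5 translate by (-6, 0, 1): (-9/2, 5, -3) → (-21/2, 5, -2)
T6 scale by (3, 1, 1/2): (-21/2, 5, -2) → (-63/2, 5, -1)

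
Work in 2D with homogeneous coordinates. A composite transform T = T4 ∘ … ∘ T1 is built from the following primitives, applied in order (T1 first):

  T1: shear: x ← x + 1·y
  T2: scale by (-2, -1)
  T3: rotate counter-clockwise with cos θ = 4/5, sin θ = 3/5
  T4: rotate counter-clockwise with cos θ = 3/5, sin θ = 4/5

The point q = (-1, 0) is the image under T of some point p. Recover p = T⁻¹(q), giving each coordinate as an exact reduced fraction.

p = (1, -1)

T1 = [1 1 0; 0 1 0; 0 0 1]
T2·T1 = [-2 -2 0; 0 -1 0; 0 0 1]
T3·…·T1 = [-8/5 -1 0; -6/5 -2 0; 0 0 1]
T4·…·T1 = [0 1 0; -2 -2 0; 0 0 1]
det M = 2; M⁻¹ = [-1 -1/2 0; 1 0 0; 0 0 1]
M⁻¹ · (-1, 0)ᵀ = (1, -1)ᵀ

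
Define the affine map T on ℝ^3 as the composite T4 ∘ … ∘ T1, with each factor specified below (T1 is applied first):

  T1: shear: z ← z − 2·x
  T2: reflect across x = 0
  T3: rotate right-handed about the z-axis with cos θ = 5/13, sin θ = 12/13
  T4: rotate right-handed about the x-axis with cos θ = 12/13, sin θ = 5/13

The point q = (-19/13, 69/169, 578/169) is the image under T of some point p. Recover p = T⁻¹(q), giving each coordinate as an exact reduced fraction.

p = (-1, 2, 1)

T1 = [1 0 0 0; 0 1 0 0; -2 0 1 0; 0 0 0 1]
T2·T1 = [-1 0 0 0; 0 1 0 0; -2 0 1 0; 0 0 0 1]
T3·…·T1 = [-5/13 -12/13 0 0; -12/13 5/13 0 0; -2 0 1 0; 0 0 0 1]
T4·…·T1 = [-5/13 -12/13 0 0; -14/169 60/169 -5/13 0; -372/169 25/169 12/13 0; 0 0 0 1]
det M = -1; M⁻¹ = [-5/13 -144/169 -60/169 0; -12/13 60/169 25/169 0; -10/13 -353/169 36/169 0; 0 0 0 1]
M⁻¹ · (-19/13, 69/169, 578/169)ᵀ = (-1, 2, 1)ᵀ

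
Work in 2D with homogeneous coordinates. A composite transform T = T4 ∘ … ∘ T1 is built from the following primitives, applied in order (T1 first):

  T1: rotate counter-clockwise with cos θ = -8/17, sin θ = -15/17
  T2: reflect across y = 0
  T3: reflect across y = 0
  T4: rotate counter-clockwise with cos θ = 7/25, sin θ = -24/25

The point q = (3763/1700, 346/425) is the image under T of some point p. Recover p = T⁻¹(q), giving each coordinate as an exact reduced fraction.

T1 = [-8/17 15/17 0; -15/17 -8/17 0; 0 0 1]
T2·T1 = [-8/17 15/17 0; 15/17 8/17 0; 0 0 1]
T3·…·T1 = [-8/17 15/17 0; -15/17 -8/17 0; 0 0 1]
T4·…·T1 = [-416/425 -87/425 0; 87/425 -416/425 0; 0 0 1]
det M = 1; M⁻¹ = [-416/425 87/425 0; -87/425 -416/425 0; 0 0 1]
M⁻¹ · (3763/1700, 346/425)ᵀ = (-2, -5/4)ᵀ

p = (-2, -5/4)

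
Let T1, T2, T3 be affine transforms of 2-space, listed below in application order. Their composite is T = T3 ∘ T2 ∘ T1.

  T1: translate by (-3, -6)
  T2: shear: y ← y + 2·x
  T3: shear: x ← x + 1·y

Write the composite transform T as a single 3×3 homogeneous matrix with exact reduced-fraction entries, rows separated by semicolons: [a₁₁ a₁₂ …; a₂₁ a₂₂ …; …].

T = [3 1 -15; 2 1 -12; 0 0 1]

T1 = [1 0 -3; 0 1 -6; 0 0 1]
T2·T1 = [1 0 -3; 2 1 -12; 0 0 1]
T3·…·T1 = [3 1 -15; 2 1 -12; 0 0 1]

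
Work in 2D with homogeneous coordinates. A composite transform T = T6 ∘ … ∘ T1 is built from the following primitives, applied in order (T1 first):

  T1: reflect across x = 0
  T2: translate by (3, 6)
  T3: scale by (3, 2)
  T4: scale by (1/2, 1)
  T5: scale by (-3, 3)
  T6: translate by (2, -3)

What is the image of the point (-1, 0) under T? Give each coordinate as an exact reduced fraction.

T1 reflect across x = 0: (-1, 0) → (1, 0)
T2 translate by (3, 6): (1, 0) → (4, 6)
T3 scale by (3, 2): (4, 6) → (12, 12)
T4 scale by (1/2, 1): (12, 12) → (6, 12)
T5 scale by (-3, 3): (6, 12) → (-18, 36)
T6 translate by (2, -3): (-18, 36) → (-16, 33)

T(p) = (-16, 33)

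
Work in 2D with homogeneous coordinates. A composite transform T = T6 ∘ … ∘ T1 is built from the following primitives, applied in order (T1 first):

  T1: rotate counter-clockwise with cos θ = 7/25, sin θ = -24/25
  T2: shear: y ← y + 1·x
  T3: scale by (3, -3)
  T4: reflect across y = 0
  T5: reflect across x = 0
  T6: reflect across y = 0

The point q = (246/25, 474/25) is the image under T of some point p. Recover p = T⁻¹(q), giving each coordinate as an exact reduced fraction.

T1 = [7/25 24/25 0; -24/25 7/25 0; 0 0 1]
T2·T1 = [7/25 24/25 0; -17/25 31/25 0; 0 0 1]
T3·…·T1 = [21/25 72/25 0; 51/25 -93/25 0; 0 0 1]
T4·…·T1 = [21/25 72/25 0; -51/25 93/25 0; 0 0 1]
T5·…·T1 = [-21/25 -72/25 0; -51/25 93/25 0; 0 0 1]
T6·…·T1 = [-21/25 -72/25 0; 51/25 -93/25 0; 0 0 1]
det M = 9; M⁻¹ = [-31/75 8/25 0; -17/75 -7/75 0; 0 0 1]
M⁻¹ · (246/25, 474/25)ᵀ = (2, -4)ᵀ

p = (2, -4)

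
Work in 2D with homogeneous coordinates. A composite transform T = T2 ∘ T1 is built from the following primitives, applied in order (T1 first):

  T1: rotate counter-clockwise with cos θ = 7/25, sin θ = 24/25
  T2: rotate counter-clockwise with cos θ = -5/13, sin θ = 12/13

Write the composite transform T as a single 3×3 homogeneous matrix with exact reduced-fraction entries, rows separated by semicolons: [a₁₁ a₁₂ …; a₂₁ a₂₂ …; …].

T1 = [7/25 -24/25 0; 24/25 7/25 0; 0 0 1]
T2·T1 = [-323/325 36/325 0; -36/325 -323/325 0; 0 0 1]

T = [-323/325 36/325 0; -36/325 -323/325 0; 0 0 1]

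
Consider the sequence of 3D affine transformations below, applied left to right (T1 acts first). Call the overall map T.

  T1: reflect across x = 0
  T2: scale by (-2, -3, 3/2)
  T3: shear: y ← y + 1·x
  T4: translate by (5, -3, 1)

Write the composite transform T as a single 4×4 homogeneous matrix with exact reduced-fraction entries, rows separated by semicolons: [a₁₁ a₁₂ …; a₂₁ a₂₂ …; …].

T = [2 0 0 5; 2 -3 0 -3; 0 0 3/2 1; 0 0 0 1]

T1 = [-1 0 0 0; 0 1 0 0; 0 0 1 0; 0 0 0 1]
T2·T1 = [2 0 0 0; 0 -3 0 0; 0 0 3/2 0; 0 0 0 1]
T3·…·T1 = [2 0 0 0; 2 -3 0 0; 0 0 3/2 0; 0 0 0 1]
T4·…·T1 = [2 0 0 5; 2 -3 0 -3; 0 0 3/2 1; 0 0 0 1]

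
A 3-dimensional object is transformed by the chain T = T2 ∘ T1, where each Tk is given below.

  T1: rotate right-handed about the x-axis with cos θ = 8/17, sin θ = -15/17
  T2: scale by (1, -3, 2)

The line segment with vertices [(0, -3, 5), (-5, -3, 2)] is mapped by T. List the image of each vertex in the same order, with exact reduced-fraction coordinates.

image vertices: (0, -9, 10), (-5, -18/17, 122/17)

T1 rotate right-handed about the x-axis with cos θ = 8/17, sin θ = -15/17: (0, -3, 5) → (0, 3, 5); (-5, -3, 2) → (-5, 6/17, 61/17)
T2 scale by (1, -3, 2): (0, 3, 5) → (0, -9, 10); (-5, 6/17, 61/17) → (-5, -18/17, 122/17)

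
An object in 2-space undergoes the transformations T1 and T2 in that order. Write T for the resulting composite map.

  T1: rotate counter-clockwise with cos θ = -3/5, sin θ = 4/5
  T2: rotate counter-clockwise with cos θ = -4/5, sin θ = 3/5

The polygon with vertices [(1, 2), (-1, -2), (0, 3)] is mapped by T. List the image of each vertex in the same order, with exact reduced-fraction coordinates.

image vertices: (2, -1), (-2, 1), (3, 0)

T1 rotate counter-clockwise with cos θ = -3/5, sin θ = 4/5: (1, 2) → (-11/5, -2/5); (-1, -2) → (11/5, 2/5); (0, 3) → (-12/5, -9/5)
T2 rotate counter-clockwise with cos θ = -4/5, sin θ = 3/5: (-11/5, -2/5) → (2, -1); (11/5, 2/5) → (-2, 1); (-12/5, -9/5) → (3, 0)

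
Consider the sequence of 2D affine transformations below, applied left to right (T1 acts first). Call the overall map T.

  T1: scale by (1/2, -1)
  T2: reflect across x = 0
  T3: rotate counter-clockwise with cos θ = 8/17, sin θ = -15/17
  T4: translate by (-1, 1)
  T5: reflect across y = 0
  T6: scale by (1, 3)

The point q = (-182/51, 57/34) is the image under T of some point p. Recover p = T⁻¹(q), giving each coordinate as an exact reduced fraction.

T1 = [1/2 0 0; 0 -1 0; 0 0 1]
T2·T1 = [-1/2 0 0; 0 -1 0; 0 0 1]
T3·…·T1 = [-4/17 -15/17 0; 15/34 -8/17 0; 0 0 1]
T4·…·T1 = [-4/17 -15/17 -1; 15/34 -8/17 1; 0 0 1]
T5·…·T1 = [-4/17 -15/17 -1; -15/34 8/17 -1; 0 0 1]
T6·…·T1 = [-4/17 -15/17 -1; -45/34 24/17 -3; 0 0 1]
det M = -3/2; M⁻¹ = [-16/17 -10/17 -46/17; -15/17 8/51 -7/17; 0 0 1]
M⁻¹ · (-182/51, 57/34)ᵀ = (-1/3, 3)ᵀ

p = (-1/3, 3)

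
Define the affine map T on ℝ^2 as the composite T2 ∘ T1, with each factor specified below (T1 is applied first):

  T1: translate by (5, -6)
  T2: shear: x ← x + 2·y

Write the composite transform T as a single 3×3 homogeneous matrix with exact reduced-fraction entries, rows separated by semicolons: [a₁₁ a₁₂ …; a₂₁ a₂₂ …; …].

T1 = [1 0 5; 0 1 -6; 0 0 1]
T2·T1 = [1 2 -7; 0 1 -6; 0 0 1]

T = [1 2 -7; 0 1 -6; 0 0 1]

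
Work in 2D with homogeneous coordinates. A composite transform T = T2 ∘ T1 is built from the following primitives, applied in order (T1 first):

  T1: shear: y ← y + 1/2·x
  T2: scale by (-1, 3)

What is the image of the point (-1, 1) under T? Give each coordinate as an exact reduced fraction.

T(p) = (1, 3/2)

T1 shear: y ← y + 1/2·x: (-1, 1) → (-1, 1/2)
T2 scale by (-1, 3): (-1, 1/2) → (1, 3/2)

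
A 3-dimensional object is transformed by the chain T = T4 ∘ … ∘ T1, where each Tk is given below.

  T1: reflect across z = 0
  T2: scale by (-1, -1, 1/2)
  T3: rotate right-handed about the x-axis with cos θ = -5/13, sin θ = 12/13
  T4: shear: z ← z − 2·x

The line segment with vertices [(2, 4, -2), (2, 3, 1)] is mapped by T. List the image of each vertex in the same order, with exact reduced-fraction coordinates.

T1 reflect across z = 0: (2, 4, -2) → (2, 4, 2); (2, 3, 1) → (2, 3, -1)
T2 scale by (-1, -1, 1/2): (2, 4, 2) → (-2, -4, 1); (2, 3, -1) → (-2, -3, -1/2)
T3 rotate right-handed about the x-axis with cos θ = -5/13, sin θ = 12/13: (-2, -4, 1) → (-2, 8/13, -53/13); (-2, -3, -1/2) → (-2, 21/13, -67/26)
T4 shear: z ← z − 2·x: (-2, 8/13, -53/13) → (-2, 8/13, -1/13); (-2, 21/13, -67/26) → (-2, 21/13, 37/26)

image vertices: (-2, 8/13, -1/13), (-2, 21/13, 37/26)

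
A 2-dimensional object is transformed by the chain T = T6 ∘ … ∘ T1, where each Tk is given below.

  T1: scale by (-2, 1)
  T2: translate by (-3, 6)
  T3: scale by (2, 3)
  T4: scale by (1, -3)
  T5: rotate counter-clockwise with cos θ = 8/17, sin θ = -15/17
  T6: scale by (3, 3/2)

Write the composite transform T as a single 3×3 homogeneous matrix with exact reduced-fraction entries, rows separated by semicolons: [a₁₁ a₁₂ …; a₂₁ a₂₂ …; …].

T1 = [-2 0 0; 0 1 0; 0 0 1]
T2·T1 = [-2 0 -3; 0 1 6; 0 0 1]
T3·…·T1 = [-4 0 -6; 0 3 18; 0 0 1]
T4·…·T1 = [-4 0 -6; 0 -9 -54; 0 0 1]
T5·…·T1 = [-32/17 -135/17 -858/17; 60/17 -72/17 -342/17; 0 0 1]
T6·…·T1 = [-96/17 -405/17 -2574/17; 90/17 -108/17 -513/17; 0 0 1]

T = [-96/17 -405/17 -2574/17; 90/17 -108/17 -513/17; 0 0 1]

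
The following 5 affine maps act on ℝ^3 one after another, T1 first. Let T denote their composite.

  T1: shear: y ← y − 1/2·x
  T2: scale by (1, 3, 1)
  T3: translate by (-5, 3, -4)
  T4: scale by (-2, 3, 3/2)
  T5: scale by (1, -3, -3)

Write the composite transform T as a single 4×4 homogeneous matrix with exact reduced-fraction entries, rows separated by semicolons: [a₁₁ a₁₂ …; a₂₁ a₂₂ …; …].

T1 = [1 0 0 0; -1/2 1 0 0; 0 0 1 0; 0 0 0 1]
T2·T1 = [1 0 0 0; -3/2 3 0 0; 0 0 1 0; 0 0 0 1]
T3·…·T1 = [1 0 0 -5; -3/2 3 0 3; 0 0 1 -4; 0 0 0 1]
T4·…·T1 = [-2 0 0 10; -9/2 9 0 9; 0 0 3/2 -6; 0 0 0 1]
T5·…·T1 = [-2 0 0 10; 27/2 -27 0 -27; 0 0 -9/2 18; 0 0 0 1]

T = [-2 0 0 10; 27/2 -27 0 -27; 0 0 -9/2 18; 0 0 0 1]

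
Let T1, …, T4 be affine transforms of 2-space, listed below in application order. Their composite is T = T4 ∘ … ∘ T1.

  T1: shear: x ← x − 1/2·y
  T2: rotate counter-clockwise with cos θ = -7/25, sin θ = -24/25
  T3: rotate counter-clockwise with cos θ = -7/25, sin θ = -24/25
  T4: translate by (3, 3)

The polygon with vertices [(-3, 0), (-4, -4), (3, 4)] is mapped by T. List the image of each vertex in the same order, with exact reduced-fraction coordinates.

image vertices: (3456/625, 867/625), (4273/625, 3311/625), (4/625, 103/625)

T1 shear: x ← x − 1/2·y: (-3, 0) → (-3, 0); (-4, -4) → (-2, -4); (3, 4) → (1, 4)
T2 rotate counter-clockwise with cos θ = -7/25, sin θ = -24/25: (-3, 0) → (21/25, 72/25); (-2, -4) → (-82/25, 76/25); (1, 4) → (89/25, -52/25)
T3 rotate counter-clockwise with cos θ = -7/25, sin θ = -24/25: (21/25, 72/25) → (1581/625, -1008/625); (-82/25, 76/25) → (2398/625, 1436/625); (89/25, -52/25) → (-1871/625, -1772/625)
T4 translate by (3, 3): (1581/625, -1008/625) → (3456/625, 867/625); (2398/625, 1436/625) → (4273/625, 3311/625); (-1871/625, -1772/625) → (4/625, 103/625)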